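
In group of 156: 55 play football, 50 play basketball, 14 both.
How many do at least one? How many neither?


|A∪B| = 55+50-14 = 91
Neither = 156-91 = 65

At least one: 91; Neither: 65


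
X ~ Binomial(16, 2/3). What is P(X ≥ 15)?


P(X ≥ 15) = Σ P(X=i) for i=15..16
P(X=15) = 524288/43046721
P(X=16) = 65536/43046721
Sum = 65536/4782969

P(X ≥ 15) = 65536/4782969 ≈ 1.37%


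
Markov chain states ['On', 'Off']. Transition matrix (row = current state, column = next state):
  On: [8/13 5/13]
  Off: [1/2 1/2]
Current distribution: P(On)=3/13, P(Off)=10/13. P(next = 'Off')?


P(next=Off) = Σᵢ P(now=i)×P(i→Off)
= 3/13×5/13 + 10/13×1/2
= 15/169 + 5/13 = 80/169

P = 80/169 ≈ 0.4734


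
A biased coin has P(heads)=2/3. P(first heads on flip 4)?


Geometric: P(X=4) = (1-p)^(k-1)×p = (1/3)^3×2/3 = 2/81

P(X=4) = 2/81 ≈ 2.47%


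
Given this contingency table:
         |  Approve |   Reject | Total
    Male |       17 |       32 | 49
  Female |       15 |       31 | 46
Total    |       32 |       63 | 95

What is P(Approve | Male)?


P(Approve | Male) = 17/(17+32) = 17/49

P(Approve|Male) = 17/49 ≈ 34.69%


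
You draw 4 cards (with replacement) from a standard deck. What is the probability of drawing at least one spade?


P(not a spade) = 39/52 = 3/4
P(none in 4 draws) = (3/4)^4 = 81/256
P(≥1 spade) = 1 - 81/256 = 175/256

P = 175/256 ≈ 68.36%


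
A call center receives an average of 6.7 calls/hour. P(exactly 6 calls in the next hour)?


Poisson(λ=6.7): P(X=6) = e^(-λ)×λ^k/k!
= e^(-6.7) × 6.7^6 / 6!
≈ 0.001230911903 × 90458.382169 / 720 ≈ 0.154648

P(X=6) ≈ 0.154648 ≈ 15.46%


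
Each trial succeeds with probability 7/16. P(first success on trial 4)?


Geometric: P(X=4) = (1-p)^(k-1)×p = (9/16)^3×7/16 = 5103/65536

P(X=4) = 5103/65536 ≈ 7.79%


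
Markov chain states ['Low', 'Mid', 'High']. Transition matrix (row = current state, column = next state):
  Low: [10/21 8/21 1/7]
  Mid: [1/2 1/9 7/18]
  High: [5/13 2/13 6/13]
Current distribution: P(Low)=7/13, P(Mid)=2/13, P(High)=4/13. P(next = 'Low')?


P(next=Low) = Σᵢ P(now=i)×P(i→Low)
= 7/13×10/21 + 2/13×1/2 + 4/13×5/13
= 10/39 + 1/13 + 20/169 = 229/507

P = 229/507 ≈ 0.4517


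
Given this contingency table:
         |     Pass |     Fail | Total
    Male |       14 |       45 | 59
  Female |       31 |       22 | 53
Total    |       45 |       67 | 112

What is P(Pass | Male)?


P(Pass | Male) = 14/(14+45) = 14/59

P(Pass|Male) = 14/59 ≈ 23.73%


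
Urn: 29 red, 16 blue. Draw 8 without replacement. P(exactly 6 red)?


Hypergeometric: C(29,6)×C(16,2)/C(45,8)
= 475020×120/215553195 = 97440/368467

P(X=6) = 97440/368467 ≈ 26.44%


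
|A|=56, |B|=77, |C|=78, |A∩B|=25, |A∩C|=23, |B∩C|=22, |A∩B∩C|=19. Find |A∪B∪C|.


|A∪B∪C| = 56+77+78-25-23-22+19 = 160

|A∪B∪C| = 160


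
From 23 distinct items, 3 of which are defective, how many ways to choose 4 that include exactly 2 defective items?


Choose 2 of the 3 defective items and 2 of the other 20 items:
C(3,2)×C(20,2) = 3×190 = 570

570


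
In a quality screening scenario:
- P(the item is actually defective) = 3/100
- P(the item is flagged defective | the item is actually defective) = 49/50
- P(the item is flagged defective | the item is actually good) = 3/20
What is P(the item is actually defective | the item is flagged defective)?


Using Bayes' theorem:
P(A|B) = P(B|A)·P(A) / P(B)

P(the item is flagged defective) = 49/50 × 3/100 + 3/20 × 97/100
= 147/5000 + 291/2000 = 1749/10000

P(the item is actually defective|the item is flagged defective) = (147/5000) / (1749/10000) = 98/583

P(the item is actually defective|the item is flagged defective) = 98/583 ≈ 16.81%


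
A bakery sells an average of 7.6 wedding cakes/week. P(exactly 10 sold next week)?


Poisson(λ=7.6): P(X=10) = e^(-λ)×λ^k/k!
= e^(-7.6) × 7.6^10 / 10!
≈ 0.0005004514334 × 642888893.234 / 3628800 ≈ 0.088661

P(X=10) ≈ 0.088661 ≈ 8.87%


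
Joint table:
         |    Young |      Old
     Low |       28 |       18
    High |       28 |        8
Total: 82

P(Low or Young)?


P(Low∨Young) = P(Low) + P(Young) - P(Low∧Young)
= (46 + 56 - 28)/82 = 74/82 = 37/41

P = 37/41 ≈ 90.24%


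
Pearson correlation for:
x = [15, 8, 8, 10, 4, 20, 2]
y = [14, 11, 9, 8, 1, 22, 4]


n=7, Σx=67, Σy=69, Σxy=902, Σx²=873, Σy²=963
r = (7×902 - 67×69)/√((7×873 - 67²)(7×963 - 69²))
= 1691/√(1622×1980) = 1691/√3211560 ≈ 1691/1792.0826 ≈ 0.9436

r ≈ 0.9436


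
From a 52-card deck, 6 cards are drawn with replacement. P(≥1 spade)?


P(not a spade) = 39/52 = 3/4
P(none in 6 draws) = (3/4)^6 = 729/4096
P(≥1 spade) = 1 - 729/4096 = 3367/4096

P = 3367/4096 ≈ 82.20%


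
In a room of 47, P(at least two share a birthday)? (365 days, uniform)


P(all different) = Π(365-i)/365 for i=0..46
= 0.045226
P(match) = 1 - 0.045226 = 0.954774

P ≈ 0.9548 ≈ 95.48%


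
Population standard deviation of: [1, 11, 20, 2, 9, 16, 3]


Mean = 62/7
  (1-62/7)²=3025/49
  (11-62/7)²=225/49
  (20-62/7)²=6084/49
  (2-62/7)²=2304/49
  (9-62/7)²=1/49
  (16-62/7)²=2500/49
  (3-62/7)²=1681/49
Σ(x-μ)² = 2260/7
σ² = (2260/7)/7 = 2260/49

σ = √(2260/49) ≈ 6.7914


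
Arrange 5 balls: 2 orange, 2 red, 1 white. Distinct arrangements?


5!/(2!×2!×1!) = 30

30


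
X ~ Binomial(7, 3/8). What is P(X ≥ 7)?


P(X ≥ 7) = Σ P(X=i) for i=7..7
P(X=7) = 2187/2097152
Sum = 2187/2097152

P(X ≥ 7) = 2187/2097152 ≈ 0.10%


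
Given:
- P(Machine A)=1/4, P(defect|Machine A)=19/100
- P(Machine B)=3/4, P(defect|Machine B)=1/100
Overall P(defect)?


P(B) = Σ P(B|Aᵢ)×P(Aᵢ)
  19/100×1/4 = 19/400
  1/100×3/4 = 3/400
Sum = 11/200

P(defect) = 11/200 ≈ 5.50%


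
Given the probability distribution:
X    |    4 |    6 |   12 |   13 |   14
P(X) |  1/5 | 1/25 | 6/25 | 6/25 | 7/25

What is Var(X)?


E[X] = 274/25
E[X²] = 3366/25
Var(X) = E[X²] - (E[X])² = 3366/25 - 75076/625 = 9074/625

Var(X) = 9074/625 ≈ 14.5184


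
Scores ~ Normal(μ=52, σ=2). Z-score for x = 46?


z = (x - μ)/σ = (46 - 52)/2 = -3.0

z = -3.0


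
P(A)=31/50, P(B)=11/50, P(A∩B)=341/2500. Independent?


P(A)×P(B) = 341/2500
P(A∩B) = 341/2500
Equal ✓ → Independent

Yes, independent


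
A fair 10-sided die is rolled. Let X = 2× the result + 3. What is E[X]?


E[die] = (1+10)/2 = 11/2
E[X] = 2×11/2 + 3 = 14

E[X] = 14


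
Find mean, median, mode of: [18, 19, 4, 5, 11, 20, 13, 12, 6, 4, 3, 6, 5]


Sorted: [3, 4, 4, 5, 5, 6, 6, 11, 12, 13, 18, 19, 20]
Mean = 126/13
Median = 6
Freq: {18: 1, 19: 1, 4: 2, 5: 2, 11: 1, 20: 1, 13: 1, 12: 1, 6: 2, 3: 1}
Mode: [4, 5, 6]

Mean=126/13, Median=6, Mode=[4, 5, 6]


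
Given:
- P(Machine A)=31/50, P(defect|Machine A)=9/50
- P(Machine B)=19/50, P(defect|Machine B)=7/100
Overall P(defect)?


P(B) = Σ P(B|Aᵢ)×P(Aᵢ)
  9/50×31/50 = 279/2500
  7/100×19/50 = 133/5000
Sum = 691/5000

P(defect) = 691/5000 ≈ 13.82%


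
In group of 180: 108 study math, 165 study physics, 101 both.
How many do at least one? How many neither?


|A∪B| = 108+165-101 = 172
Neither = 180-172 = 8

At least one: 172; Neither: 8


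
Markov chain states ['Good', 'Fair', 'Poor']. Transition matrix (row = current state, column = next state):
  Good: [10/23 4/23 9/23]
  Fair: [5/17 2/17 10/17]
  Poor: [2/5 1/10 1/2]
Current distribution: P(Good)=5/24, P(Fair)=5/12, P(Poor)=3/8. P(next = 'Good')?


P(next=Good) = Σᵢ P(now=i)×P(i→Good)
= 5/24×10/23 + 5/12×5/17 + 3/8×2/5
= 25/276 + 25/204 + 3/20 = 8519/23460

P = 8519/23460 ≈ 0.3631


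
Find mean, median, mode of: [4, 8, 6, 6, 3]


Sorted: [3, 4, 6, 6, 8]
Mean = 27/5
Median = 6
Freq: {4: 1, 8: 1, 6: 2, 3: 1}
Mode: [6]

Mean=27/5, Median=6, Mode=6


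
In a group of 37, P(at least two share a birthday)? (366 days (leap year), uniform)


P(all different) = Π(366-i)/366 for i=0..36
= 0.152077
P(match) = 1 - 0.152077 = 0.847923

P ≈ 0.8479 ≈ 84.79%


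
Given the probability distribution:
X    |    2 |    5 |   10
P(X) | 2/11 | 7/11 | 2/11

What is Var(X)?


E[X] = 59/11
E[X²] = 383/11
Var(X) = E[X²] - (E[X])² = 383/11 - 3481/121 = 732/121

Var(X) = 732/121 ≈ 6.0496


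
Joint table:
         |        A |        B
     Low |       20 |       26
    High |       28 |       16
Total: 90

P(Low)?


P(Low) = (20+26)/90 = 46/90 = 23/45

P(Low) = 23/45 ≈ 51.11%


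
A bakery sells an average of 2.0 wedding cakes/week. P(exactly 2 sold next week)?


Poisson(λ=2.0): P(X=2) = e^(-λ)×λ^k/k!
= e^(-2.0) × 2.0^2 / 2!
≈ 0.1353352832 × 4 / 2 ≈ 0.270671

P(X=2) ≈ 0.270671 ≈ 27.07%


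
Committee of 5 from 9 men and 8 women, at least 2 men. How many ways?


Count by #men:
  2M,3W: C(9,2)×C(8,3)=2016
  3M,2W: C(9,3)×C(8,2)=2352
  4M,1W: C(9,4)×C(8,1)=1008
  5M,0W: C(9,5)×C(8,0)=126
Total = 5502

5502


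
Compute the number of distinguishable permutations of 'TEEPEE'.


Letters: 6, freq: {'T': 1, 'E': 4, 'P': 1}
6!/(1!×4!×1!) = 720/24 = 30

30


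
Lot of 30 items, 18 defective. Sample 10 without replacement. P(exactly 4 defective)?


Hypergeometric: C(18,4)×C(12,6)/C(30,10)
= 3060×924/30045015 = 816/8671

P(X=4) = 816/8671 ≈ 9.41%


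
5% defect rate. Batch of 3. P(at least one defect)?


P(all good) = (19/20)^3 = 6859/8000
P(≥1 defect) = 1141/8000

P = 1141/8000 ≈ 14.26%


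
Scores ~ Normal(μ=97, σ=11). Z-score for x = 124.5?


z = (x - μ)/σ = (124.5 - 97)/11 = 2.5

z = 2.5


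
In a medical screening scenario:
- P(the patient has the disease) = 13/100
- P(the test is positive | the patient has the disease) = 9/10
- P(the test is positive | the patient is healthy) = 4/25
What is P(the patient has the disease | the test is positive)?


Using Bayes' theorem:
P(A|B) = P(B|A)·P(A) / P(B)

P(the test is positive) = 9/10 × 13/100 + 4/25 × 87/100
= 117/1000 + 87/625 = 1281/5000

P(the patient has the disease|the test is positive) = (117/1000) / (1281/5000) = 195/427

P(the patient has the disease|the test is positive) = 195/427 ≈ 45.67%


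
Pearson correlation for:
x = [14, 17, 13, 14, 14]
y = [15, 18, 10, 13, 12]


n=5, Σx=72, Σy=68, Σxy=996, Σx²=1046, Σy²=962
r = (5×996 - 72×68)/√((5×1046 - 72²)(5×962 - 68²))
= 84/√(46×186) = 84/√8556 ≈ 84/92.4986 ≈ 0.9081

r ≈ 0.9081


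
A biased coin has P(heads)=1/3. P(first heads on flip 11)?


Geometric: P(X=11) = (1-p)^(k-1)×p = (2/3)^10×1/3 = 1024/177147

P(X=11) = 1024/177147 ≈ 0.58%


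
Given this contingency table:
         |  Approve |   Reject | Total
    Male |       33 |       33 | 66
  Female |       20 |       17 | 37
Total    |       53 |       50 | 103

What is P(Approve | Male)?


P(Approve | Male) = 33/(33+33) = 33/66 = 1/2

P(Approve|Male) = 1/2 ≈ 50.00%


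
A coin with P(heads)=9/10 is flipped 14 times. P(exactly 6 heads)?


Binomial: P(X=6) = C(14,6)×p^6×(1-p)^8
= 3003 × 531441/1000000 × 1/100000000 = 1595917323/100000000000000

P(X=6) = 1595917323/100000000000000 ≈ 0.00%


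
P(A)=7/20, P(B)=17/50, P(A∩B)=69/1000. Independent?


P(A)×P(B) = 119/1000
P(A∩B) = 69/1000
Not equal → NOT independent

No, not independent


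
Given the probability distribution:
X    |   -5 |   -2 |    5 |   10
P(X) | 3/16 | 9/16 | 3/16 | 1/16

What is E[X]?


E[X] = Σ x·P(X=x)
= (-5)×(3/16) + (-2)×(9/16) + (5)×(3/16) + (10)×(1/16)
= -1/2

E[X] = -1/2


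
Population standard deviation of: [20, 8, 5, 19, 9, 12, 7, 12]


Mean = 92/8 = 23/2
  (20-23/2)²=289/4
  (8-23/2)²=49/4
  (5-23/2)²=169/4
  (19-23/2)²=225/4
  (9-23/2)²=25/4
  (12-23/2)²=1/4
  (7-23/2)²=81/4
  (12-23/2)²=1/4
Σ(x-μ)² = 210
σ² = 210/8 = 105/4

σ = √(105/4) ≈ 5.1235


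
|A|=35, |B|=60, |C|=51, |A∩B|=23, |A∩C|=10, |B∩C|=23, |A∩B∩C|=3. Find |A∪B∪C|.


|A∪B∪C| = 35+60+51-23-10-23+3 = 93

|A∪B∪C| = 93


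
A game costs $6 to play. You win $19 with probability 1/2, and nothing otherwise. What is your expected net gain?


E[gain] = (19-6)×1/2 + (-6)×1/2
= 13/2 - 3 = 7/2

Expected net gain = $7/2 ≈ $3.50


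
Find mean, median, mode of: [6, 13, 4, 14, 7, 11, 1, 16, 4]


Sorted: [1, 4, 4, 6, 7, 11, 13, 14, 16]
Mean = 76/9
Median = 7
Freq: {6: 1, 13: 1, 4: 2, 14: 1, 7: 1, 11: 1, 1: 1, 16: 1}
Mode: [4]

Mean=76/9, Median=7, Mode=4


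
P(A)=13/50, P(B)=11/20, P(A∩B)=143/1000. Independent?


P(A)×P(B) = 143/1000
P(A∩B) = 143/1000
Equal ✓ → Independent

Yes, independent


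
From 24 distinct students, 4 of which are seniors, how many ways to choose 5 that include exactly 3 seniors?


Choose 3 of the 4 seniors and 2 of the other 20 students:
C(4,3)×C(20,2) = 4×190 = 760

760


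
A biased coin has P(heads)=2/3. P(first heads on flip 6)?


Geometric: P(X=6) = (1-p)^(k-1)×p = (1/3)^5×2/3 = 2/729

P(X=6) = 2/729 ≈ 0.27%


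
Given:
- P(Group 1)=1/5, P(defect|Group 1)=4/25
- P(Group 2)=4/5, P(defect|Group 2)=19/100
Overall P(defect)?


P(B) = Σ P(B|Aᵢ)×P(Aᵢ)
  4/25×1/5 = 4/125
  19/100×4/5 = 19/125
Sum = 23/125

P(defect) = 23/125 ≈ 18.40%


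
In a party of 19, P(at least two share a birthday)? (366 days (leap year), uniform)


P(all different) = Π(366-i)/366 for i=0..18
= 0.621705
P(match) = 1 - 0.621705 = 0.378295

P ≈ 0.3783 ≈ 37.83%


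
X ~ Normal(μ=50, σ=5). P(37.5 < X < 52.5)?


z₁=(37.5-50)/5=-2.5, z₂=(52.5-50)/5=0.5
P = Φ(0.5) - Φ(-2.5) = 0.691462 - 0.006210 = 0.685252 ≈ 0.6853

P(37.5 < X < 52.5) ≈ 0.6853


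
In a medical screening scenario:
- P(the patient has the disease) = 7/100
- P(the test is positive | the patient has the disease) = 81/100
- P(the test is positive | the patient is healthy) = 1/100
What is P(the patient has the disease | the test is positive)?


Using Bayes' theorem:
P(A|B) = P(B|A)·P(A) / P(B)

P(the test is positive) = 81/100 × 7/100 + 1/100 × 93/100
= 567/10000 + 93/10000 = 33/500

P(the patient has the disease|the test is positive) = (567/10000) / (33/500) = 189/220

P(the patient has the disease|the test is positive) = 189/220 ≈ 85.91%


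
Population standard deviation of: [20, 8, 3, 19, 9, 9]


Mean = 68/6 = 34/3
  (20-34/3)²=676/9
  (8-34/3)²=100/9
  (3-34/3)²=625/9
  (19-34/3)²=529/9
  (9-34/3)²=49/9
  (9-34/3)²=49/9
Σ(x-μ)² = 676/3
σ² = (676/3)/6 = 338/9

σ = √(338/9) ≈ 6.1283


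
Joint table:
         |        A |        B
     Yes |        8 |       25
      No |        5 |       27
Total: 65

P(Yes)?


P(Yes) = (8+25)/65 = 33/65

P(Yes) = 33/65 ≈ 50.77%


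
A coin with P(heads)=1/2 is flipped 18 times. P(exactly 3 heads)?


Binomial: P(X=3) = C(18,3)×p^3×(1-p)^15
= 816 × 1/8 × 1/32768 = 51/16384

P(X=3) = 51/16384 ≈ 0.31%


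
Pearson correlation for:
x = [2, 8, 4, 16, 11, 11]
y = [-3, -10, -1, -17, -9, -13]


n=6, Σx=52, Σy=-53, Σxy=-604, Σx²=582, Σy²=649
r = (6×(-604) - 52×(-53))/√((6×582 - 52²)(6×649 - (-53)²))
= -868/√(788×1085) = -868/√854980 ≈ -868/924.6513 ≈ -0.9387

r ≈ -0.9387


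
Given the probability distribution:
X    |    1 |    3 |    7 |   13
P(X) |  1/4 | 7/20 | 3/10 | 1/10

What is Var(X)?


E[X] = 47/10
E[X²] = 35
Var(X) = E[X²] - (E[X])² = 35 - 2209/100 = 1291/100

Var(X) = 1291/100 ≈ 12.9100


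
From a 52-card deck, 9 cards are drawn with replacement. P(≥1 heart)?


P(not a heart) = 39/52 = 3/4
P(none in 9 draws) = (3/4)^9 = 19683/262144
P(≥1 heart) = 1 - 19683/262144 = 242461/262144

P = 242461/262144 ≈ 92.49%


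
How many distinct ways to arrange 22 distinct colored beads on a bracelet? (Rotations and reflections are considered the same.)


Free circular arrangements: rotations and reflections both identified.
(n-1)!/2 = 21!/2 = 51090942171709440000/2 = 25545471085854720000

25545471085854720000


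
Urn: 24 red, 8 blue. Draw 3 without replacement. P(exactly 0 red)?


Hypergeometric: C(24,0)×C(8,3)/C(32,3)
= 1×56/4960 = 7/620

P(X=0) = 7/620 ≈ 1.13%


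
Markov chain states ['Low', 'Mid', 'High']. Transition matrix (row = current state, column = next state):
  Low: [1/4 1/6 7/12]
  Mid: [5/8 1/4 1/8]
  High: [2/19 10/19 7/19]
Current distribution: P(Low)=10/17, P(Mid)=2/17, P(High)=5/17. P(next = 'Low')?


P(next=Low) = Σᵢ P(now=i)×P(i→Low)
= 10/17×1/4 + 2/17×5/8 + 5/17×2/19
= 5/34 + 5/68 + 10/323 = 325/1292

P = 325/1292 ≈ 0.2515


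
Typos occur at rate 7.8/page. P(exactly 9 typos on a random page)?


Poisson(λ=7.8): P(X=9) = e^(-λ)×λ^k/k!
= e^(-7.8) × 7.8^9 / 9!
≈ 0.000409734979 × 106868920.913 / 362880 ≈ 0.120668

P(X=9) ≈ 0.120668 ≈ 12.07%


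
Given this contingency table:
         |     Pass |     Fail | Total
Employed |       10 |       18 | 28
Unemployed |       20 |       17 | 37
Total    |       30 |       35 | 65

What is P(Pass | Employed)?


P(Pass | Employed) = 10/(10+18) = 10/28 = 5/14

P(Pass|Employed) = 5/14 ≈ 35.71%


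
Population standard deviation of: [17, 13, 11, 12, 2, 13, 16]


Mean = 84/7 = 12
  (17-12)²=25
  (13-12)²=1
  (11-12)²=1
  (12-12)²=0
  (2-12)²=100
  (13-12)²=1
  (16-12)²=16
Σ(x-μ)² = 144
σ² = 144/7

σ = √(144/7) ≈ 4.5356


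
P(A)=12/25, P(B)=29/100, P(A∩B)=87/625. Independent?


P(A)×P(B) = 87/625
P(A∩B) = 87/625
Equal ✓ → Independent

Yes, independent


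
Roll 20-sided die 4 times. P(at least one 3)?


P(no 3)^4 = (19/20)^4 = 130321/160000
P(≥1) = 1 - 130321/160000 = 29679/160000

P = 29679/160000 ≈ 18.55%


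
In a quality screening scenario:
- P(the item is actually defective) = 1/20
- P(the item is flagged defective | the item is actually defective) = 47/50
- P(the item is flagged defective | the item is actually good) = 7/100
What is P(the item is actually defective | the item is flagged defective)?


Using Bayes' theorem:
P(A|B) = P(B|A)·P(A) / P(B)

P(the item is flagged defective) = 47/50 × 1/20 + 7/100 × 19/20
= 47/1000 + 133/2000 = 227/2000

P(the item is actually defective|the item is flagged defective) = (47/1000) / (227/2000) = 94/227

P(the item is actually defective|the item is flagged defective) = 94/227 ≈ 41.41%


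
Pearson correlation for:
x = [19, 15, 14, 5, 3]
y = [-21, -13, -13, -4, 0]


n=5, Σx=56, Σy=-51, Σxy=-796, Σx²=816, Σy²=795
r = (5×(-796) - 56×(-51))/√((5×816 - 56²)(5×795 - (-51)²))
= -1124/√(944×1374) = -1124/√1297056 ≈ -1124/1138.8837 ≈ -0.9869

r ≈ -0.9869


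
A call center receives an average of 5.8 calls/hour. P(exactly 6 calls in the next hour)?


Poisson(λ=5.8): P(X=6) = e^(-λ)×λ^k/k!
= e^(-5.8) × 5.8^6 / 6!
≈ 0.003027554745 × 38068.692544 / 720 ≈ 0.160076

P(X=6) ≈ 0.160076 ≈ 16.01%


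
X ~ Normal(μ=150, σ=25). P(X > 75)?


z = (75-150)/25 = -3.0
P(X > 75) = 1 - P(Z ≤ -3.0) = 1 - 0.0013 = 0.9987

P(X > 75) ≈ 0.9987


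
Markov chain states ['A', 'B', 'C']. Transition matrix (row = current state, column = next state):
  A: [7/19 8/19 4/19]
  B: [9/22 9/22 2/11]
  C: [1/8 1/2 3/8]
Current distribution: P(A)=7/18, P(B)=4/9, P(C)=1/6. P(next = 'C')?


P(next=C) = Σᵢ P(now=i)×P(i→C)
= 7/18×4/19 + 4/9×2/11 + 1/6×3/8
= 14/171 + 8/99 + 1/16 = 753/3344

P = 753/3344 ≈ 0.2252


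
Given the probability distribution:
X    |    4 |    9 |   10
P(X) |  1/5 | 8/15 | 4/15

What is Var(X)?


E[X] = 124/15
E[X²] = 1096/15
Var(X) = E[X²] - (E[X])² = 1096/15 - 15376/225 = 1064/225

Var(X) = 1064/225 ≈ 4.7289


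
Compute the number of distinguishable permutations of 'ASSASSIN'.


Letters: 8, freq: {'A': 2, 'S': 4, 'I': 1, 'N': 1}
8!/(2!×4!×1!×1!) = 40320/48 = 840

840


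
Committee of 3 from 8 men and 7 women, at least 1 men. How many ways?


Count by #men:
  1M,2W: C(8,1)×C(7,2)=168
  2M,1W: C(8,2)×C(7,1)=196
  3M,0W: C(8,3)×C(7,0)=56
Total = 420

420


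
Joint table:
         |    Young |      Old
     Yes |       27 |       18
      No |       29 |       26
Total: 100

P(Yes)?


P(Yes) = (27+18)/100 = 45/100 = 9/20

P(Yes) = 9/20 ≈ 45.00%


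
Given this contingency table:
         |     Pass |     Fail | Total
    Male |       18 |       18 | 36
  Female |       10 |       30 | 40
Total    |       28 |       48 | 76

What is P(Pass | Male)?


P(Pass | Male) = 18/(18+18) = 18/36 = 1/2

P(Pass|Male) = 1/2 ≈ 50.00%


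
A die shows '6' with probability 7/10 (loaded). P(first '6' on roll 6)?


Geometric: P(X=6) = (1-p)^(k-1)×p = (3/10)^5×7/10 = 1701/1000000

P(X=6) = 1701/1000000 ≈ 0.17%


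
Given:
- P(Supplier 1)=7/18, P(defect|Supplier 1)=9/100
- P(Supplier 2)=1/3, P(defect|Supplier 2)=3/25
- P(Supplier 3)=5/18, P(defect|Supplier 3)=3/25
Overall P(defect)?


P(B) = Σ P(B|Aᵢ)×P(Aᵢ)
  9/100×7/18 = 7/200
  3/25×1/3 = 1/25
  3/25×5/18 = 1/30
Sum = 13/120

P(defect) = 13/120 ≈ 10.83%


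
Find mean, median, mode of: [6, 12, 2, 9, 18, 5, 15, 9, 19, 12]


Sorted: [2, 5, 6, 9, 9, 12, 12, 15, 18, 19]
Mean = 107/10
Median = 21/2
Freq: {6: 1, 12: 2, 2: 1, 9: 2, 18: 1, 5: 1, 15: 1, 19: 1}
Mode: [9, 12]

Mean=107/10, Median=21/2, Mode=[9, 12]


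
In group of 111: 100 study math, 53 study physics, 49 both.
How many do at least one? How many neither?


|A∪B| = 100+53-49 = 104
Neither = 111-104 = 7

At least one: 104; Neither: 7


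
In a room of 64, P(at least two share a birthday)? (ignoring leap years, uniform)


P(all different) = Π(365-i)/365 for i=0..63
= 0.002810
P(match) = 1 - 0.002810 = 0.997190

P ≈ 0.9972 ≈ 99.72%


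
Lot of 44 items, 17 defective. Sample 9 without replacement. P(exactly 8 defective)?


Hypergeometric: C(17,8)×C(27,1)/C(44,9)
= 24310×27/708930508 = 2295/2478778

P(X=8) = 2295/2478778 ≈ 0.09%


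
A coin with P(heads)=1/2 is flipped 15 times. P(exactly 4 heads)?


Binomial: P(X=4) = C(15,4)×p^4×(1-p)^11
= 1365 × 1/16 × 1/2048 = 1365/32768

P(X=4) = 1365/32768 ≈ 4.17%


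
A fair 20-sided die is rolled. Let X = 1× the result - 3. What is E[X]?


E[die] = (1+20)/2 = 21/2
E[X] = 1×21/2 - 3 = 15/2

E[X] = 15/2


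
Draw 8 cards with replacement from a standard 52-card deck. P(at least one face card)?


P(not a face card) = 40/52 = 10/13
P(none in 8 draws) = (10/13)^8 = 100000000/815730721
P(≥1 face card) = 1 - 100000000/815730721 = 715730721/815730721

P = 715730721/815730721 ≈ 87.74%


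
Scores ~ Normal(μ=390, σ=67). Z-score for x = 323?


z = (x - μ)/σ = (323 - 390)/67 = -1.0

z = -1.0


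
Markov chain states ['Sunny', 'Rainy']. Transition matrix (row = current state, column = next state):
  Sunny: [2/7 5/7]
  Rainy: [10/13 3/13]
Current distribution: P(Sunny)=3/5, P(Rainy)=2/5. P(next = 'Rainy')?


P(next=Rainy) = Σᵢ P(now=i)×P(i→Rainy)
= 3/5×5/7 + 2/5×3/13
= 3/7 + 6/65 = 237/455

P = 237/455 ≈ 0.5209


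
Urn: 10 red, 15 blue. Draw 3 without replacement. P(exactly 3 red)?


Hypergeometric: C(10,3)×C(15,0)/C(25,3)
= 120×1/2300 = 6/115

P(X=3) = 6/115 ≈ 5.22%


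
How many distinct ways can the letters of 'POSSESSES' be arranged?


Letters: 9, freq: {'P': 1, 'O': 1, 'S': 5, 'E': 2}
9!/(1!×1!×5!×2!) = 362880/240 = 1512

1512


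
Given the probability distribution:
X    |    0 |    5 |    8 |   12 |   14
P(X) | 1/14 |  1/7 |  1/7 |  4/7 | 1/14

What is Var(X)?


E[X] = 68/7
E[X²] = 109
Var(X) = E[X²] - (E[X])² = 109 - 4624/49 = 717/49

Var(X) = 717/49 ≈ 14.6327


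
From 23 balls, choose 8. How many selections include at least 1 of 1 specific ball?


Complement: C(23,8) - C(22,8) = 490314 - 319770 = 170544

170544


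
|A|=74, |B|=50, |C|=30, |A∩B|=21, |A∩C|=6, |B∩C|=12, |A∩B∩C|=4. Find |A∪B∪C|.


|A∪B∪C| = 74+50+30-21-6-12+4 = 119

|A∪B∪C| = 119


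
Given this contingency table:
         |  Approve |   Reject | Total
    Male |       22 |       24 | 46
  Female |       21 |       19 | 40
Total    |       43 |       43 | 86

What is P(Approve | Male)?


P(Approve | Male) = 22/(22+24) = 22/46 = 11/23

P(Approve|Male) = 11/23 ≈ 47.83%


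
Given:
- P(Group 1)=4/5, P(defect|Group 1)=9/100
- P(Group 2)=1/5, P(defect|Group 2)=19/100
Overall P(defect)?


P(B) = Σ P(B|Aᵢ)×P(Aᵢ)
  9/100×4/5 = 9/125
  19/100×1/5 = 19/500
Sum = 11/100

P(defect) = 11/100 ≈ 11.00%


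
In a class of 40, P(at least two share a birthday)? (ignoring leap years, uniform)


P(all different) = Π(365-i)/365 for i=0..39
= 0.108768
P(match) = 1 - 0.108768 = 0.891232

P ≈ 0.8912 ≈ 89.12%


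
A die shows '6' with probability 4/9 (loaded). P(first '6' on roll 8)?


Geometric: P(X=8) = (1-p)^(k-1)×p = (5/9)^7×4/9 = 312500/43046721

P(X=8) = 312500/43046721 ≈ 0.73%


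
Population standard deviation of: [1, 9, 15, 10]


Mean = 35/4
  (1-35/4)²=961/16
  (9-35/4)²=1/16
  (15-35/4)²=625/16
  (10-35/4)²=25/16
Σ(x-μ)² = 403/4
σ² = (403/4)/4 = 403/16

σ = √(403/16) ≈ 5.0187


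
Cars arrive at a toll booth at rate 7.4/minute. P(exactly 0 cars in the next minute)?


Poisson(λ=7.4): P(X=0) = e^(-λ)×λ^k/k!
= e^(-7.4) × 7.4^0 / 0!
≈ 0.0006112527611 × 1 / 1 ≈ 0.000611

P(X=0) ≈ 0.000611 ≈ 0.06%


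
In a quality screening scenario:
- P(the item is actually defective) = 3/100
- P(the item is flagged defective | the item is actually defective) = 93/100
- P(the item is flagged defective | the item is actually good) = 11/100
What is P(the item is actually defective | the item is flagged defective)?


Using Bayes' theorem:
P(A|B) = P(B|A)·P(A) / P(B)

P(the item is flagged defective) = 93/100 × 3/100 + 11/100 × 97/100
= 279/10000 + 1067/10000 = 673/5000

P(the item is actually defective|the item is flagged defective) = (279/10000) / (673/5000) = 279/1346

P(the item is actually defective|the item is flagged defective) = 279/1346 ≈ 20.73%


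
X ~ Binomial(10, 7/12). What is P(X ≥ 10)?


P(X ≥ 10) = Σ P(X=i) for i=10..10
P(X=10) = 282475249/61917364224
Sum = 282475249/61917364224

P(X ≥ 10) = 282475249/61917364224 ≈ 0.46%


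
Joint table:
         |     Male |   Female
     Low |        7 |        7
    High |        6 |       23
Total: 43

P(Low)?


P(Low) = (7+7)/43 = 14/43

P(Low) = 14/43 ≈ 32.56%


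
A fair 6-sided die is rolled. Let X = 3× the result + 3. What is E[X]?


E[die] = (1+6)/2 = 7/2
E[X] = 3×7/2 + 3 = 27/2

E[X] = 27/2


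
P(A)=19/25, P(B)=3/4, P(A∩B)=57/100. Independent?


P(A)×P(B) = 57/100
P(A∩B) = 57/100
Equal ✓ → Independent

Yes, independent


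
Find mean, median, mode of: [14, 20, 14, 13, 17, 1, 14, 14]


Sorted: [1, 13, 14, 14, 14, 14, 17, 20]
Mean = 107/8
Median = 14
Freq: {14: 4, 20: 1, 13: 1, 17: 1, 1: 1}
Mode: [14]

Mean=107/8, Median=14, Mode=14


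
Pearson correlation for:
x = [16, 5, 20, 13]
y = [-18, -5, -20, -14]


n=4, Σx=54, Σy=-57, Σxy=-895, Σx²=850, Σy²=945
r = (4×(-895) - 54×(-57))/√((4×850 - 54²)(4×945 - (-57)²))
= -502/√(484×531) = -502/√257004 ≈ -502/506.9556 ≈ -0.9902

r ≈ -0.9902


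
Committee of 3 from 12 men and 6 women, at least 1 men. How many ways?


Count by #men:
  1M,2W: C(12,1)×C(6,2)=180
  2M,1W: C(12,2)×C(6,1)=396
  3M,0W: C(12,3)×C(6,0)=220
Total = 796

796


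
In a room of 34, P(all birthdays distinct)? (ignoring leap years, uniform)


P(all different) = Π(365-i)/365 for i=0..33
= (365/365)×(364/365)×...×(332/365)
= 0.204683

P ≈ 0.2047 ≈ 20.47%


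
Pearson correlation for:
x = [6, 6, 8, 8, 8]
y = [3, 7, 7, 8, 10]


n=5, Σx=36, Σy=35, Σxy=260, Σx²=264, Σy²=271
r = (5×260 - 36×35)/√((5×264 - 36²)(5×271 - 35²))
= 40/√(24×130) = 40/√3120 ≈ 40/55.8570 ≈ 0.7161

r ≈ 0.7161


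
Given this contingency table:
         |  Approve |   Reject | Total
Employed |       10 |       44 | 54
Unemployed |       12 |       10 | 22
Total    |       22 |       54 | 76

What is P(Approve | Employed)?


P(Approve | Employed) = 10/(10+44) = 10/54 = 5/27

P(Approve|Employed) = 5/27 ≈ 18.52%


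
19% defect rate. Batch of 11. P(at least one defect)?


P(all good) = (81/100)^11 = 984770902183611232881/10000000000000000000000
P(≥1 defect) = 9015229097816388767119/10000000000000000000000

P = 9015229097816388767119/10000000000000000000000 ≈ 90.15%


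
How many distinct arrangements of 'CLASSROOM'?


Letters: 9, freq: {'C': 1, 'L': 1, 'A': 1, 'S': 2, 'R': 1, 'O': 2, 'M': 1}
9!/(1!×1!×1!×2!×1!×2!×1!) = 362880/4 = 90720

90720


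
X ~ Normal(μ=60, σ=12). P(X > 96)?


z = (96-60)/12 = 3.0
P(X > 96) = 1 - P(Z ≤ 3.0) = 1 - 0.9987 = 0.0013

P(X > 96) ≈ 0.0013


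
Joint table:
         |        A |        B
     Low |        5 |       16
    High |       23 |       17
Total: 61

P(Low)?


P(Low) = (5+16)/61 = 21/61

P(Low) = 21/61 ≈ 34.43%


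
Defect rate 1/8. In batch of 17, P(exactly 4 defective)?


Binomial: P(X=4) = C(17,4)×p^4×(1-p)^13
= 2380 × 1/4096 × 96889010407/549755813888 = 57648961192165/562949953421312

P(X=4) = 57648961192165/562949953421312 ≈ 10.24%


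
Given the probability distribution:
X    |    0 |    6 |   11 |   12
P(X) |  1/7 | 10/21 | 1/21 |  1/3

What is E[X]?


E[X] = Σ x·P(X=x)
= (0)×(1/7) + (6)×(10/21) + (11)×(1/21) + (12)×(1/3)
= 155/21

E[X] = 155/21


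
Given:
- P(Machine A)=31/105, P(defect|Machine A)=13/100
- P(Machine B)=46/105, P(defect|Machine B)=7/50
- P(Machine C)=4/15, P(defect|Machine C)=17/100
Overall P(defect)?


P(B) = Σ P(B|Aᵢ)×P(Aᵢ)
  13/100×31/105 = 403/10500
  7/50×46/105 = 23/375
  17/100×4/15 = 17/375
Sum = 1523/10500

P(defect) = 1523/10500 ≈ 14.50%


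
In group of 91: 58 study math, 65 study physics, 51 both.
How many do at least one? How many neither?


|A∪B| = 58+65-51 = 72
Neither = 91-72 = 19

At least one: 72; Neither: 19


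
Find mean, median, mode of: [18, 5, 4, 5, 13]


Sorted: [4, 5, 5, 13, 18]
Mean = 45/5 = 9
Median = 5
Freq: {18: 1, 5: 2, 4: 1, 13: 1}
Mode: [5]

Mean=9, Median=5, Mode=5


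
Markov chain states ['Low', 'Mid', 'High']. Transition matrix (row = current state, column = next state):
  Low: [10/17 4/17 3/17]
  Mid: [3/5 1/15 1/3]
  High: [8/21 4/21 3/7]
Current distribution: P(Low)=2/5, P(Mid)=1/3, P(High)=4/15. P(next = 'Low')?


P(next=Low) = Σᵢ P(now=i)×P(i→Low)
= 2/5×10/17 + 1/3×3/5 + 4/15×8/21
= 4/17 + 1/5 + 32/315 = 575/1071

P = 575/1071 ≈ 0.5369


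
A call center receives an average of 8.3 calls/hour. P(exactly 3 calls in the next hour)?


Poisson(λ=8.3): P(X=3) = e^(-λ)×λ^k/k!
= e^(-8.3) × 8.3^3 / 3!
≈ 0.0002485168271 × 571.787 / 6 ≈ 0.023683

P(X=3) ≈ 0.023683 ≈ 2.37%


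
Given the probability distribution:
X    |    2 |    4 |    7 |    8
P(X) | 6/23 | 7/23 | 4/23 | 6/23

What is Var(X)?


E[X] = 116/23
E[X²] = 716/23
Var(X) = E[X²] - (E[X])² = 716/23 - 13456/529 = 3012/529

Var(X) = 3012/529 ≈ 5.6938


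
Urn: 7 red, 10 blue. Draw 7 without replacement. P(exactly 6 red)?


Hypergeometric: C(7,6)×C(10,1)/C(17,7)
= 7×10/19448 = 35/9724

P(X=6) = 35/9724 ≈ 0.36%


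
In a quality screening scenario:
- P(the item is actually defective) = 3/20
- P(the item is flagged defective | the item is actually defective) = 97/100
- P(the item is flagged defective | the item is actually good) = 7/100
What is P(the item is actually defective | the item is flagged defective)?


Using Bayes' theorem:
P(A|B) = P(B|A)·P(A) / P(B)

P(the item is flagged defective) = 97/100 × 3/20 + 7/100 × 17/20
= 291/2000 + 119/2000 = 41/200

P(the item is actually defective|the item is flagged defective) = (291/2000) / (41/200) = 291/410

P(the item is actually defective|the item is flagged defective) = 291/410 ≈ 70.98%


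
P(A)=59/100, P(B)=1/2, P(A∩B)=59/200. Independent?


P(A)×P(B) = 59/200
P(A∩B) = 59/200
Equal ✓ → Independent

Yes, independent


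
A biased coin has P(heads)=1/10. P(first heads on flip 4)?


Geometric: P(X=4) = (1-p)^(k-1)×p = (9/10)^3×1/10 = 729/10000

P(X=4) = 729/10000 ≈ 7.29%


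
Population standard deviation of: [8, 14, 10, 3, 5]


Mean = 40/5 = 8
  (8-8)²=0
  (14-8)²=36
  (10-8)²=4
  (3-8)²=25
  (5-8)²=9
Σ(x-μ)² = 74
σ² = 74/5

σ = √(74/5) ≈ 3.8471


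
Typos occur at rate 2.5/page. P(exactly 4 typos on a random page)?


Poisson(λ=2.5): P(X=4) = e^(-λ)×λ^k/k!
= e^(-2.5) × 2.5^4 / 4!
≈ 0.08208499862 × 39.0625 / 24 ≈ 0.133602

P(X=4) ≈ 0.133602 ≈ 13.36%


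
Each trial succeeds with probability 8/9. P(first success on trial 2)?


Geometric: P(X=2) = (1-p)^(k-1)×p = (1/9)^1×8/9 = 8/81

P(X=2) = 8/81 ≈ 9.88%


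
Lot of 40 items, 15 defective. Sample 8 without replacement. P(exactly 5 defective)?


Hypergeometric: C(15,5)×C(25,3)/C(40,8)
= 3003×2300/76904685 = 3220/35853

P(X=5) = 3220/35853 ≈ 8.98%


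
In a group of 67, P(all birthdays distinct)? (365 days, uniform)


P(all different) = Π(365-i)/365 for i=0..66
= (365/365)×(364/365)×...×(299/365)
= 0.001560

P ≈ 0.0016 ≈ 0.16%


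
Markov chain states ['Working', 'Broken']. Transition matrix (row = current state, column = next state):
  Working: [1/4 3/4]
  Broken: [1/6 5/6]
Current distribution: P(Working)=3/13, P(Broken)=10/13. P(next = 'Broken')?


P(next=Broken) = Σᵢ P(now=i)×P(i→Broken)
= 3/13×3/4 + 10/13×5/6
= 9/52 + 25/39 = 127/156

P = 127/156 ≈ 0.8141


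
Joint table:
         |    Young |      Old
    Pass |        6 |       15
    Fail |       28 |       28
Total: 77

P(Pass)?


P(Pass) = (6+15)/77 = 21/77 = 3/11

P(Pass) = 3/11 ≈ 27.27%


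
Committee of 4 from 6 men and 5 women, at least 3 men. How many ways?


Count by #men:
  3M,1W: C(6,3)×C(5,1)=100
  4M,0W: C(6,4)×C(5,0)=15
Total = 115

115


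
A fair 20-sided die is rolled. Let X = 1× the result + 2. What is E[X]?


E[die] = (1+20)/2 = 21/2
E[X] = 1×21/2 + 2 = 25/2

E[X] = 25/2


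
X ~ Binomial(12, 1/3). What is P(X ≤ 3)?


P(X ≤ 3) = Σ P(X=i) for i=0..3
P(X=0) = 4096/531441
P(X=1) = 8192/177147
P(X=2) = 22528/177147
P(X=3) = 112640/531441
Sum = 69632/177147

P(X ≤ 3) = 69632/177147 ≈ 39.31%


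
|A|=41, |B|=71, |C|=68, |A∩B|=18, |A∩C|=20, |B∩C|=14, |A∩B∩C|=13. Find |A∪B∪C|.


|A∪B∪C| = 41+71+68-18-20-14+13 = 141

|A∪B∪C| = 141


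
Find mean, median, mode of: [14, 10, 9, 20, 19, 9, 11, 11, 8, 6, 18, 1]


Sorted: [1, 6, 8, 9, 9, 10, 11, 11, 14, 18, 19, 20]
Mean = 136/12 = 34/3
Median = 21/2
Freq: {14: 1, 10: 1, 9: 2, 20: 1, 19: 1, 11: 2, 8: 1, 6: 1, 18: 1, 1: 1}
Mode: [9, 11]

Mean=34/3, Median=21/2, Mode=[9, 11]


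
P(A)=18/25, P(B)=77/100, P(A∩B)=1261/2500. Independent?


P(A)×P(B) = 693/1250
P(A∩B) = 1261/2500
Not equal → NOT independent

No, not independent


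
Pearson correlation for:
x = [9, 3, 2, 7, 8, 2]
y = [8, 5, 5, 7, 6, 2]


n=6, Σx=31, Σy=33, Σxy=198, Σx²=211, Σy²=203
r = (6×198 - 31×33)/√((6×211 - 31²)(6×203 - 33²))
= 165/√(305×129) = 165/√39345 ≈ 165/198.3557 ≈ 0.8318

r ≈ 0.8318


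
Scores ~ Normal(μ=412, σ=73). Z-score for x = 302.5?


z = (x - μ)/σ = (302.5 - 412)/73 = -1.5

z = -1.5


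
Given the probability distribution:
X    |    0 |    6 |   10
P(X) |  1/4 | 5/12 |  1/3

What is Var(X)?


E[X] = 35/6
E[X²] = 145/3
Var(X) = E[X²] - (E[X])² = 145/3 - 1225/36 = 515/36

Var(X) = 515/36 ≈ 14.3056


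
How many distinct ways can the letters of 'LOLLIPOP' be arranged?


Letters: 8, freq: {'L': 3, 'O': 2, 'I': 1, 'P': 2}
8!/(3!×2!×1!×2!) = 40320/24 = 1680

1680


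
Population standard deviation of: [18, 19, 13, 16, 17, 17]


Mean = 100/6 = 50/3
  (18-50/3)²=16/9
  (19-50/3)²=49/9
  (13-50/3)²=121/9
  (16-50/3)²=4/9
  (17-50/3)²=1/9
  (17-50/3)²=1/9
Σ(x-μ)² = 64/3
σ² = (64/3)/6 = 32/9

σ = √(32/9) ≈ 1.8856


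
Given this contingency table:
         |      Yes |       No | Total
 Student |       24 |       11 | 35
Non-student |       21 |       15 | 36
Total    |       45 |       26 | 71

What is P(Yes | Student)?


P(Yes | Student) = 24/(24+11) = 24/35

P(Yes|Student) = 24/35 ≈ 68.57%


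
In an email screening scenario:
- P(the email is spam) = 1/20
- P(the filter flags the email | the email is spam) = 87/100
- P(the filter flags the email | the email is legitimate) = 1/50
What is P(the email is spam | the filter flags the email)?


Using Bayes' theorem:
P(A|B) = P(B|A)·P(A) / P(B)

P(the filter flags the email) = 87/100 × 1/20 + 1/50 × 19/20
= 87/2000 + 19/1000 = 1/16

P(the email is spam|the filter flags the email) = (87/2000) / (1/16) = 87/125

P(the email is spam|the filter flags the email) = 87/125 ≈ 69.60%


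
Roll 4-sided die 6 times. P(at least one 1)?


P(no 1)^6 = (3/4)^6 = 729/4096
P(≥1) = 1 - 729/4096 = 3367/4096

P = 3367/4096 ≈ 82.20%


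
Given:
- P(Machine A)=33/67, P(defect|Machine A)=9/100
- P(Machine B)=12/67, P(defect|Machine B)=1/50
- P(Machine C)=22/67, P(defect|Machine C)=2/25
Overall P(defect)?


P(B) = Σ P(B|Aᵢ)×P(Aᵢ)
  9/100×33/67 = 297/6700
  1/50×12/67 = 6/1675
  2/25×22/67 = 44/1675
Sum = 497/6700

P(defect) = 497/6700 ≈ 7.42%


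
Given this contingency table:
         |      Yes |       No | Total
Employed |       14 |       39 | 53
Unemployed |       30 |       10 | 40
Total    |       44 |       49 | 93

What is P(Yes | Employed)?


P(Yes | Employed) = 14/(14+39) = 14/53

P(Yes|Employed) = 14/53 ≈ 26.42%


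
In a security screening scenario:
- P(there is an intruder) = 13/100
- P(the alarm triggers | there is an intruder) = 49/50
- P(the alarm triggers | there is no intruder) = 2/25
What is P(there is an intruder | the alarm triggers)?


Using Bayes' theorem:
P(A|B) = P(B|A)·P(A) / P(B)

P(the alarm triggers) = 49/50 × 13/100 + 2/25 × 87/100
= 637/5000 + 87/1250 = 197/1000

P(there is an intruder|the alarm triggers) = (637/5000) / (197/1000) = 637/985

P(there is an intruder|the alarm triggers) = 637/985 ≈ 64.67%


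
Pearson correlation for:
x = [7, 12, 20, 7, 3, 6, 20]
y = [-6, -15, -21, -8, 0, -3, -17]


n=7, Σx=75, Σy=-70, Σxy=-1056, Σx²=1087, Σy²=1064
r = (7×(-1056) - 75×(-70))/√((7×1087 - 75²)(7×1064 - (-70)²))
= -2142/√(1984×2548) = -2142/√5055232 ≈ -2142/2248.3843 ≈ -0.9527

r ≈ -0.9527


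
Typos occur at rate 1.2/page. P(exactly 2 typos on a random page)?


Poisson(λ=1.2): P(X=2) = e^(-λ)×λ^k/k!
= e^(-1.2) × 1.2^2 / 2!
≈ 0.3011942119 × 1.44 / 2 ≈ 0.216860

P(X=2) ≈ 0.216860 ≈ 21.69%


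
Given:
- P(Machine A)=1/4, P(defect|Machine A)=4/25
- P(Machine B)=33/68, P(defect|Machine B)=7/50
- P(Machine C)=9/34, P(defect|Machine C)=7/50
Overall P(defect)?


P(B) = Σ P(B|Aᵢ)×P(Aᵢ)
  4/25×1/4 = 1/25
  7/50×33/68 = 231/3400
  7/50×9/34 = 63/1700
Sum = 29/200

P(defect) = 29/200 ≈ 14.50%


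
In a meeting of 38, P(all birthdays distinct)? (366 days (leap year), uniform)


P(all different) = Π(366-i)/366 for i=0..37
= (366/366)×(365/366)×...×(329/366)
= 0.136703

P ≈ 0.1367 ≈ 13.67%


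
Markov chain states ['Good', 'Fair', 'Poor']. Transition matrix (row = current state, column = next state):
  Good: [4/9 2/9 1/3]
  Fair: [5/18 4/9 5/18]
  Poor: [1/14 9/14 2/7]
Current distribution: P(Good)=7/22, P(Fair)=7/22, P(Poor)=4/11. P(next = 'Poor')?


P(next=Poor) = Σᵢ P(now=i)×P(i→Poor)
= 7/22×1/3 + 7/22×5/18 + 4/11×2/7
= 7/66 + 35/396 + 8/77 = 827/2772

P = 827/2772 ≈ 0.2983


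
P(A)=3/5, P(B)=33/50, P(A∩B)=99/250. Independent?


P(A)×P(B) = 99/250
P(A∩B) = 99/250
Equal ✓ → Independent

Yes, independent


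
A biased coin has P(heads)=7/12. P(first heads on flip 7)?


Geometric: P(X=7) = (1-p)^(k-1)×p = (5/12)^6×7/12 = 109375/35831808

P(X=7) = 109375/35831808 ≈ 0.31%
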